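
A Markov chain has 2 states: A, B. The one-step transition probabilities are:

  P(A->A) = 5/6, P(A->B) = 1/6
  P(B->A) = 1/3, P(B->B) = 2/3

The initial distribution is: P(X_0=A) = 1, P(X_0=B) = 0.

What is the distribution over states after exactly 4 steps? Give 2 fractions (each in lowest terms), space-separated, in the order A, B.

Propagating the distribution step by step (d_{t+1} = d_t * P):
d_0 = (A=1, B=0)
  d_1[A] = 1*5/6 + 0*1/3 = 5/6
  d_1[B] = 1*1/6 + 0*2/3 = 1/6
d_1 = (A=5/6, B=1/6)
  d_2[A] = 5/6*5/6 + 1/6*1/3 = 3/4
  d_2[B] = 5/6*1/6 + 1/6*2/3 = 1/4
d_2 = (A=3/4, B=1/4)
  d_3[A] = 3/4*5/6 + 1/4*1/3 = 17/24
  d_3[B] = 3/4*1/6 + 1/4*2/3 = 7/24
d_3 = (A=17/24, B=7/24)
  d_4[A] = 17/24*5/6 + 7/24*1/3 = 11/16
  d_4[B] = 17/24*1/6 + 7/24*2/3 = 5/16
d_4 = (A=11/16, B=5/16)

Answer: 11/16 5/16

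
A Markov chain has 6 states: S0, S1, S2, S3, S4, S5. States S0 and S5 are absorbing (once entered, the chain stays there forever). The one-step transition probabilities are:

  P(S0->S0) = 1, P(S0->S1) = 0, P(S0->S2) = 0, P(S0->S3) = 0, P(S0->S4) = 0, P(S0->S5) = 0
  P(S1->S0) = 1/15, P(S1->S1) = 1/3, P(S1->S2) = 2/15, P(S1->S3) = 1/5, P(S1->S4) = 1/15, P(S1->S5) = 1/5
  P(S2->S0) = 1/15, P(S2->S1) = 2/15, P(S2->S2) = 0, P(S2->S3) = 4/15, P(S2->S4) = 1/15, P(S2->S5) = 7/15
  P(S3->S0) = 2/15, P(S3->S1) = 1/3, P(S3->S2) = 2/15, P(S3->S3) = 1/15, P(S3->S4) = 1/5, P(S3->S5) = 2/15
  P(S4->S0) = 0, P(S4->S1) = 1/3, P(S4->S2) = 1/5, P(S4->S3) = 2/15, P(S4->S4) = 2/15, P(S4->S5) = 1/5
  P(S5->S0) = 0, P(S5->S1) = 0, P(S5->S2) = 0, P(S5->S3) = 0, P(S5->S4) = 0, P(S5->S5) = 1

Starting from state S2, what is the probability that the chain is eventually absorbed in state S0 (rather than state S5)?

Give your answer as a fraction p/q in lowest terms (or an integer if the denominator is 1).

Answer: 3426/17929

Derivation:
Let a_i = P(absorbed in S0 | start in state i).
Boundary conditions: a_S0 = 1, a_S5 = 0.
For each transient state i, a_i = sum_j P(i->j) * a_j:
  a_S1 = 1/15*a_S0 + 1/3*a_S1 + 2/15*a_S2 + 1/5*a_S3 + 1/15*a_S4 + 1/5*a_S5
  a_S2 = 1/15*a_S0 + 2/15*a_S1 + 0*a_S2 + 4/15*a_S3 + 1/15*a_S4 + 7/15*a_S5
  a_S3 = 2/15*a_S0 + 1/3*a_S1 + 2/15*a_S2 + 1/15*a_S3 + 1/5*a_S4 + 2/15*a_S5
  a_S4 = 0*a_S0 + 1/3*a_S1 + 1/5*a_S2 + 2/15*a_S3 + 2/15*a_S4 + 1/5*a_S5

Substituting a_S0 = 1 and a_S5 = 0, rearrange to (I - Q) a = r where r[i] = P(i -> S0):
  [2/3, -2/15, -1/5, -1/15] . (a_S1, a_S2, a_S3, a_S4) = 1/15
  [-2/15, 1, -4/15, -1/15] . (a_S1, a_S2, a_S3, a_S4) = 1/15
  [-1/3, -2/15, 14/15, -1/5] . (a_S1, a_S2, a_S3, a_S4) = 2/15
  [-1/3, -1/5, -2/15, 13/15] . (a_S1, a_S2, a_S3, a_S4) = 0

Solving yields:
  a_S1 = 4409/17929
  a_S2 = 3426/17929
  a_S3 = 5334/17929
  a_S4 = 3307/17929

Starting state is S2, so the absorption probability is a_S2 = 3426/17929.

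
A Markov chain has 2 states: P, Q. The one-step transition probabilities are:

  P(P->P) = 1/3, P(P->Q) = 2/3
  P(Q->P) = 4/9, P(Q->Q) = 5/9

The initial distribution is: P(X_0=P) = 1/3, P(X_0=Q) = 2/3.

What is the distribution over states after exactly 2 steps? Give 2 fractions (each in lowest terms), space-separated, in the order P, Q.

Answer: 97/243 146/243

Derivation:
Propagating the distribution step by step (d_{t+1} = d_t * P):
d_0 = (P=1/3, Q=2/3)
  d_1[P] = 1/3*1/3 + 2/3*4/9 = 11/27
  d_1[Q] = 1/3*2/3 + 2/3*5/9 = 16/27
d_1 = (P=11/27, Q=16/27)
  d_2[P] = 11/27*1/3 + 16/27*4/9 = 97/243
  d_2[Q] = 11/27*2/3 + 16/27*5/9 = 146/243
d_2 = (P=97/243, Q=146/243)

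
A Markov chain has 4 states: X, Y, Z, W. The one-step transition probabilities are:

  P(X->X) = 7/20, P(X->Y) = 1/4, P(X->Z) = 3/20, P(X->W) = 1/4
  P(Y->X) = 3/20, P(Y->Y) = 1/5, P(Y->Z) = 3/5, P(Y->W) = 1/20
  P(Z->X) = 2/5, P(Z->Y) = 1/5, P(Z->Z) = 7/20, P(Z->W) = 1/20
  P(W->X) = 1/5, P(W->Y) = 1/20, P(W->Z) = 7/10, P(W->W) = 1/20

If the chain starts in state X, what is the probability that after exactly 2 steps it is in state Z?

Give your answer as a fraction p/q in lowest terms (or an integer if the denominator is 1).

Answer: 43/100

Derivation:
Computing P^2 by repeated multiplication:
P^1 =
  X: [7/20, 1/4, 3/20, 1/4]
  Y: [3/20, 1/5, 3/5, 1/20]
  Z: [2/5, 1/5, 7/20, 1/20]
  W: [1/5, 1/20, 7/10, 1/20]
P^2 =
  X: [27/100, 9/50, 43/100, 3/25]
  Y: [133/400, 1/5, 31/80, 2/25]
  Z: [8/25, 17/80, 27/80, 13/100]
  W: [147/400, 81/400, 17/50, 9/100]

(P^2)[X -> Z] = 43/100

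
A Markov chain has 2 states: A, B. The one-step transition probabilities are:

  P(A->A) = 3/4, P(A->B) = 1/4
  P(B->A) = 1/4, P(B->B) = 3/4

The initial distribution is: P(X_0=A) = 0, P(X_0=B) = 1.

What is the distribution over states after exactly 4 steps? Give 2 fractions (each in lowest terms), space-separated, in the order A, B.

Propagating the distribution step by step (d_{t+1} = d_t * P):
d_0 = (A=0, B=1)
  d_1[A] = 0*3/4 + 1*1/4 = 1/4
  d_1[B] = 0*1/4 + 1*3/4 = 3/4
d_1 = (A=1/4, B=3/4)
  d_2[A] = 1/4*3/4 + 3/4*1/4 = 3/8
  d_2[B] = 1/4*1/4 + 3/4*3/4 = 5/8
d_2 = (A=3/8, B=5/8)
  d_3[A] = 3/8*3/4 + 5/8*1/4 = 7/16
  d_3[B] = 3/8*1/4 + 5/8*3/4 = 9/16
d_3 = (A=7/16, B=9/16)
  d_4[A] = 7/16*3/4 + 9/16*1/4 = 15/32
  d_4[B] = 7/16*1/4 + 9/16*3/4 = 17/32
d_4 = (A=15/32, B=17/32)

Answer: 15/32 17/32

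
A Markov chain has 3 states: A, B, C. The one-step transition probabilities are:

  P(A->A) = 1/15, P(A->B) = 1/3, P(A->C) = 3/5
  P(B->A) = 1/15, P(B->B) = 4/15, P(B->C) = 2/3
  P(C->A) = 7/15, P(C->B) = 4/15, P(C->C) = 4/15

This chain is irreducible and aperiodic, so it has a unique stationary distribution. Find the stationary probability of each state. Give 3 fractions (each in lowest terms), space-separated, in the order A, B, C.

Answer: 27/107 91/321 149/321

Derivation:
The stationary distribution satisfies pi = pi * P, i.e.:
  pi_A = 1/15*pi_A + 1/15*pi_B + 7/15*pi_C
  pi_B = 1/3*pi_A + 4/15*pi_B + 4/15*pi_C
  pi_C = 3/5*pi_A + 2/3*pi_B + 4/15*pi_C
with normalization: pi_A + pi_B + pi_C = 1.

Using the first 2 balance equations plus normalization, the linear system A*pi = b is:
  [-14/15, 1/15, 7/15] . pi = 0
  [1/3, -11/15, 4/15] . pi = 0
  [1, 1, 1] . pi = 1

Solving yields:
  pi_A = 27/107
  pi_B = 91/321
  pi_C = 149/321

Verification (pi * P):
  27/107*1/15 + 91/321*1/15 + 149/321*7/15 = 27/107 = pi_A  (ok)
  27/107*1/3 + 91/321*4/15 + 149/321*4/15 = 91/321 = pi_B  (ok)
  27/107*3/5 + 91/321*2/3 + 149/321*4/15 = 149/321 = pi_C  (ok)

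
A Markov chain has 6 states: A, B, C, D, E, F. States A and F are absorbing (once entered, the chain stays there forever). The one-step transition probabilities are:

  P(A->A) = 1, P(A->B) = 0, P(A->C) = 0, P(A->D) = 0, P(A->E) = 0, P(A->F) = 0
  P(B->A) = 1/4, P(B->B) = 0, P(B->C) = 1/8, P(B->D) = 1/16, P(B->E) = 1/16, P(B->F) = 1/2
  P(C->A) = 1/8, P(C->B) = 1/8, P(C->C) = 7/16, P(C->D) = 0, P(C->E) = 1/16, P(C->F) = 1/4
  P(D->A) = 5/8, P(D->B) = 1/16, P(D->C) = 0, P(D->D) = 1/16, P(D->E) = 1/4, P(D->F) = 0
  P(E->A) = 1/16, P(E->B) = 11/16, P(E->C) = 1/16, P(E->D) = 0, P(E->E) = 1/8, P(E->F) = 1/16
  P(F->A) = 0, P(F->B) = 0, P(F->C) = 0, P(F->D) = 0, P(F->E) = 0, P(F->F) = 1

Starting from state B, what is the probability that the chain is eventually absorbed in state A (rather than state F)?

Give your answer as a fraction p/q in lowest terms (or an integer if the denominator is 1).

Answer: 9829/26786

Derivation:
Let a_i = P(absorbed in A | start in state i).
Boundary conditions: a_A = 1, a_F = 0.
For each transient state i, a_i = sum_j P(i->j) * a_j:
  a_B = 1/4*a_A + 0*a_B + 1/8*a_C + 1/16*a_D + 1/16*a_E + 1/2*a_F
  a_C = 1/8*a_A + 1/8*a_B + 7/16*a_C + 0*a_D + 1/16*a_E + 1/4*a_F
  a_D = 5/8*a_A + 1/16*a_B + 0*a_C + 1/16*a_D + 1/4*a_E + 0*a_F
  a_E = 1/16*a_A + 11/16*a_B + 1/16*a_C + 0*a_D + 1/8*a_E + 1/16*a_F

Substituting a_A = 1 and a_F = 0, rearrange to (I - Q) a = r where r[i] = P(i -> A):
  [1, -1/8, -1/16, -1/16] . (a_B, a_C, a_D, a_E) = 1/4
  [-1/8, 9/16, 0, -1/16] . (a_B, a_C, a_D, a_E) = 1/8
  [-1/16, 0, 15/16, -1/4] . (a_B, a_C, a_D, a_E) = 5/8
  [-11/16, -1/16, 0, 7/8] . (a_B, a_C, a_D, a_E) = 1/16

Solving yields:
  a_B = 9829/26786
  a_C = 9281/26786
  a_D = 21259/26786
  a_E = 10299/26786

Starting state is B, so the absorption probability is a_B = 9829/26786.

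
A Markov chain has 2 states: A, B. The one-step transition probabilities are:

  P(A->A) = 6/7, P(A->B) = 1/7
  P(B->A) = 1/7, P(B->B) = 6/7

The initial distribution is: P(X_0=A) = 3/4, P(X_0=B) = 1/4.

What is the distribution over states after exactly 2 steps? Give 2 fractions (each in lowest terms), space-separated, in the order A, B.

Propagating the distribution step by step (d_{t+1} = d_t * P):
d_0 = (A=3/4, B=1/4)
  d_1[A] = 3/4*6/7 + 1/4*1/7 = 19/28
  d_1[B] = 3/4*1/7 + 1/4*6/7 = 9/28
d_1 = (A=19/28, B=9/28)
  d_2[A] = 19/28*6/7 + 9/28*1/7 = 123/196
  d_2[B] = 19/28*1/7 + 9/28*6/7 = 73/196
d_2 = (A=123/196, B=73/196)

Answer: 123/196 73/196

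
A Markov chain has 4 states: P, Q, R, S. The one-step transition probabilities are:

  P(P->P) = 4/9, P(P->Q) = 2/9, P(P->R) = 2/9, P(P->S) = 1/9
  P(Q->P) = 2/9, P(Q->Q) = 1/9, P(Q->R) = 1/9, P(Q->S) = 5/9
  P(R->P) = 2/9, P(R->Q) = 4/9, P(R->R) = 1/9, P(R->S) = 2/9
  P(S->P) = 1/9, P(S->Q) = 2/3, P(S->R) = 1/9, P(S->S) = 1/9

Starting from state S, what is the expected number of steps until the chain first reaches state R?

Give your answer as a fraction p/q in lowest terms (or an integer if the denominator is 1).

Let h_i = expected steps to first reach R from state i.
Boundary: h_R = 0.
First-step equations for the other states:
  h_P = 1 + 4/9*h_P + 2/9*h_Q + 2/9*h_R + 1/9*h_S
  h_Q = 1 + 2/9*h_P + 1/9*h_Q + 1/9*h_R + 5/9*h_S
  h_S = 1 + 1/9*h_P + 2/3*h_Q + 1/9*h_R + 1/9*h_S

Substituting h_R = 0 and rearranging gives the linear system (I - Q) h = 1:
  [5/9, -2/9, -1/9] . (h_P, h_Q, h_S) = 1
  [-2/9, 8/9, -5/9] . (h_P, h_Q, h_S) = 1
  [-1/9, -2/3, 8/9] . (h_P, h_Q, h_S) = 1

Solving yields:
  h_P = 37/6
  h_Q = 29/4
  h_S = 22/3

Starting state is S, so the expected hitting time is h_S = 22/3.

Answer: 22/3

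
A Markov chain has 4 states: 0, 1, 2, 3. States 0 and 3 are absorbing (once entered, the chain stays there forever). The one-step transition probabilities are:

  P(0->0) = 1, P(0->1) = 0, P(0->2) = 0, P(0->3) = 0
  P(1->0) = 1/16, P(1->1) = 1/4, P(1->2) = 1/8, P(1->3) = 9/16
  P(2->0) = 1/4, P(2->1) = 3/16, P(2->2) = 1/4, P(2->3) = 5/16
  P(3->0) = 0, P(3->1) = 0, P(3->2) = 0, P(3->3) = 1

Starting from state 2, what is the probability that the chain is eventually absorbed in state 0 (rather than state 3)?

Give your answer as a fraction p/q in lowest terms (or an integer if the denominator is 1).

Let a_i = P(absorbed in 0 | start in state i).
Boundary conditions: a_0 = 1, a_3 = 0.
For each transient state i, a_i = sum_j P(i->j) * a_j:
  a_1 = 1/16*a_0 + 1/4*a_1 + 1/8*a_2 + 9/16*a_3
  a_2 = 1/4*a_0 + 3/16*a_1 + 1/4*a_2 + 5/16*a_3

Substituting a_0 = 1 and a_3 = 0, rearrange to (I - Q) a = r where r[i] = P(i -> 0):
  [3/4, -1/8] . (a_1, a_2) = 1/16
  [-3/16, 3/4] . (a_1, a_2) = 1/4

Solving yields:
  a_1 = 10/69
  a_2 = 17/46

Starting state is 2, so the absorption probability is a_2 = 17/46.

Answer: 17/46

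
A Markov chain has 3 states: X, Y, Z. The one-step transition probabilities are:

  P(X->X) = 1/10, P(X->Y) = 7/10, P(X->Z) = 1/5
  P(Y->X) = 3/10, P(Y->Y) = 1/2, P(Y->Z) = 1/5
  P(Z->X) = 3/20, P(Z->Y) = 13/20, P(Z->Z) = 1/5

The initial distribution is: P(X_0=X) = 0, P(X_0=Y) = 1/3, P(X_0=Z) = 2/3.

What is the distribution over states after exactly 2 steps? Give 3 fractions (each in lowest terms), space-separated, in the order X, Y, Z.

Propagating the distribution step by step (d_{t+1} = d_t * P):
d_0 = (X=0, Y=1/3, Z=2/3)
  d_1[X] = 0*1/10 + 1/3*3/10 + 2/3*3/20 = 1/5
  d_1[Y] = 0*7/10 + 1/3*1/2 + 2/3*13/20 = 3/5
  d_1[Z] = 0*1/5 + 1/3*1/5 + 2/3*1/5 = 1/5
d_1 = (X=1/5, Y=3/5, Z=1/5)
  d_2[X] = 1/5*1/10 + 3/5*3/10 + 1/5*3/20 = 23/100
  d_2[Y] = 1/5*7/10 + 3/5*1/2 + 1/5*13/20 = 57/100
  d_2[Z] = 1/5*1/5 + 3/5*1/5 + 1/5*1/5 = 1/5
d_2 = (X=23/100, Y=57/100, Z=1/5)

Answer: 23/100 57/100 1/5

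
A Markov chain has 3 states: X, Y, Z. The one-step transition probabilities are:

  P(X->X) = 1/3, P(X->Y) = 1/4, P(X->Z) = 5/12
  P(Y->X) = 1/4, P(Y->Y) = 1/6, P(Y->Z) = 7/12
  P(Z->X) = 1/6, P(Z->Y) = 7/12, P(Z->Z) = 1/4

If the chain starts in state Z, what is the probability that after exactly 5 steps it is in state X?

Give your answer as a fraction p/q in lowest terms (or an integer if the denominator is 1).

Answer: 6499/27648

Derivation:
Computing P^5 by repeated multiplication:
P^1 =
  X: [1/3, 1/4, 5/12]
  Y: [1/4, 1/6, 7/12]
  Z: [1/6, 7/12, 1/4]
P^2 =
  X: [35/144, 53/144, 7/18]
  Y: [2/9, 31/72, 25/72]
  Z: [35/144, 41/144, 17/36]
P^3 =
  X: [137/576, 67/192, 119/288]
  Y: [23/96, 95/288, 31/72]
  Z: [133/576, 221/576, 37/96]
P^4 =
  X: [1627/6912, 2479/6912, 1403/3456]
  Y: [809/3456, 1265/3456, 691/1728]
  Z: [1639/6912, 2395/6912, 1439/3456]
P^5 =
  X: [2173/9216, 9827/27648, 5651/13824]
  Y: [3265/13824, 4877/13824, 947/2304]
  Z: [6499/27648, 3317/9216, 5599/13824]

(P^5)[Z -> X] = 6499/27648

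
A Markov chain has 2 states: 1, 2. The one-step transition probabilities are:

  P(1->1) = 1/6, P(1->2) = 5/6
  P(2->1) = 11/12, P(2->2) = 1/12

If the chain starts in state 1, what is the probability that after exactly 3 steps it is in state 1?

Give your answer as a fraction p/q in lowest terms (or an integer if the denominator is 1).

Computing P^3 by repeated multiplication:
P^1 =
  1: [1/6, 5/6]
  2: [11/12, 1/12]
P^2 =
  1: [19/24, 5/24]
  2: [11/48, 37/48]
P^3 =
  1: [31/96, 65/96]
  2: [143/192, 49/192]

(P^3)[1 -> 1] = 31/96

Answer: 31/96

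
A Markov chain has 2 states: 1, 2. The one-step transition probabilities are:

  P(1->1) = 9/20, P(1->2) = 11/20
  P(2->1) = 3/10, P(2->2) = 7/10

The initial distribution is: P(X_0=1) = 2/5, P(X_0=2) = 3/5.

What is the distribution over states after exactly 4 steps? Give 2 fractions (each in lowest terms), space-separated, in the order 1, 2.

Propagating the distribution step by step (d_{t+1} = d_t * P):
d_0 = (1=2/5, 2=3/5)
  d_1[1] = 2/5*9/20 + 3/5*3/10 = 9/25
  d_1[2] = 2/5*11/20 + 3/5*7/10 = 16/25
d_1 = (1=9/25, 2=16/25)
  d_2[1] = 9/25*9/20 + 16/25*3/10 = 177/500
  d_2[2] = 9/25*11/20 + 16/25*7/10 = 323/500
d_2 = (1=177/500, 2=323/500)
  d_3[1] = 177/500*9/20 + 323/500*3/10 = 3531/10000
  d_3[2] = 177/500*11/20 + 323/500*7/10 = 6469/10000
d_3 = (1=3531/10000, 2=6469/10000)
  d_4[1] = 3531/10000*9/20 + 6469/10000*3/10 = 70593/200000
  d_4[2] = 3531/10000*11/20 + 6469/10000*7/10 = 129407/200000
d_4 = (1=70593/200000, 2=129407/200000)

Answer: 70593/200000 129407/200000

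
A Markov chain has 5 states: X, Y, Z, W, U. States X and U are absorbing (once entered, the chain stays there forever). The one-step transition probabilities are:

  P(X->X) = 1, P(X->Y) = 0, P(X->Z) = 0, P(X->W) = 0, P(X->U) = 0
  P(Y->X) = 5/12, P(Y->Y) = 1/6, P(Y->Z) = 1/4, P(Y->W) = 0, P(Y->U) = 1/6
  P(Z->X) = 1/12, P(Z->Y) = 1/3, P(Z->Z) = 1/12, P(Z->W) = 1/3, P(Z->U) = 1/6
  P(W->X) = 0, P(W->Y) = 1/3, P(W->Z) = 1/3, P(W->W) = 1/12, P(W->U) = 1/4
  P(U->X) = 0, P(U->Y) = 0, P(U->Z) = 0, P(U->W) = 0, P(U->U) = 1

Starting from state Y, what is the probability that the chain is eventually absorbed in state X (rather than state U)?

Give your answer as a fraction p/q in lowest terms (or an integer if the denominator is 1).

Let a_i = P(absorbed in X | start in state i).
Boundary conditions: a_X = 1, a_U = 0.
For each transient state i, a_i = sum_j P(i->j) * a_j:
  a_Y = 5/12*a_X + 1/6*a_Y + 1/4*a_Z + 0*a_W + 1/6*a_U
  a_Z = 1/12*a_X + 1/3*a_Y + 1/12*a_Z + 1/3*a_W + 1/6*a_U
  a_W = 0*a_X + 1/3*a_Y + 1/3*a_Z + 1/12*a_W + 1/4*a_U

Substituting a_X = 1 and a_U = 0, rearrange to (I - Q) a = r where r[i] = P(i -> X):
  [5/6, -1/4, 0] . (a_Y, a_Z, a_W) = 5/12
  [-1/3, 11/12, -1/3] . (a_Y, a_Z, a_W) = 1/12
  [-1/3, -1/3, 11/12] . (a_Y, a_Z, a_W) = 0

Solving yields:
  a_Y = 93/145
  a_Z = 41/87
  a_W = 176/435

Starting state is Y, so the absorption probability is a_Y = 93/145.

Answer: 93/145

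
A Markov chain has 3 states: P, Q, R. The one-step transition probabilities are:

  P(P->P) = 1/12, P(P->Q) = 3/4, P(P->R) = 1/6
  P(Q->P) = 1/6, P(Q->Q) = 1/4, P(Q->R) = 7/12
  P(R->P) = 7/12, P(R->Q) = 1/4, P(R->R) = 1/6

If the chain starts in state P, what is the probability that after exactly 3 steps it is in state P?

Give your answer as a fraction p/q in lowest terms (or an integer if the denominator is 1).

Computing P^3 by repeated multiplication:
P^1 =
  P: [1/12, 3/4, 1/6]
  Q: [1/6, 1/4, 7/12]
  R: [7/12, 1/4, 1/6]
P^2 =
  P: [11/48, 7/24, 23/48]
  Q: [19/48, 1/3, 13/48]
  R: [3/16, 13/24, 13/48]
P^3 =
  P: [25/72, 35/96, 83/288]
  Q: [71/288, 43/96, 11/36]
  R: [19/72, 11/32, 113/288]

(P^3)[P -> P] = 25/72

Answer: 25/72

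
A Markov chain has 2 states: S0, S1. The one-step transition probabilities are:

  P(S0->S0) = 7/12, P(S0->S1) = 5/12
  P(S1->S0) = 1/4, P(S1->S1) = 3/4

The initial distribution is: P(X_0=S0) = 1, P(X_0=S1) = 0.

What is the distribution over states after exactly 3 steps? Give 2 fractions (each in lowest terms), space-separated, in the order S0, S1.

Answer: 43/108 65/108

Derivation:
Propagating the distribution step by step (d_{t+1} = d_t * P):
d_0 = (S0=1, S1=0)
  d_1[S0] = 1*7/12 + 0*1/4 = 7/12
  d_1[S1] = 1*5/12 + 0*3/4 = 5/12
d_1 = (S0=7/12, S1=5/12)
  d_2[S0] = 7/12*7/12 + 5/12*1/4 = 4/9
  d_2[S1] = 7/12*5/12 + 5/12*3/4 = 5/9
d_2 = (S0=4/9, S1=5/9)
  d_3[S0] = 4/9*7/12 + 5/9*1/4 = 43/108
  d_3[S1] = 4/9*5/12 + 5/9*3/4 = 65/108
d_3 = (S0=43/108, S1=65/108)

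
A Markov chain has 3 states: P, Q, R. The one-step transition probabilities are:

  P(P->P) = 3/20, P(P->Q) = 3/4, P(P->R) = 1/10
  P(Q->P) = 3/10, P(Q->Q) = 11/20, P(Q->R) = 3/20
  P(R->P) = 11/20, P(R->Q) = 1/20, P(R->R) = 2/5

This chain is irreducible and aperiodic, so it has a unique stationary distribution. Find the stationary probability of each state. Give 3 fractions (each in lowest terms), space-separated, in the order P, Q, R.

Answer: 3/10 13/25 9/50

Derivation:
The stationary distribution satisfies pi = pi * P, i.e.:
  pi_P = 3/20*pi_P + 3/10*pi_Q + 11/20*pi_R
  pi_Q = 3/4*pi_P + 11/20*pi_Q + 1/20*pi_R
  pi_R = 1/10*pi_P + 3/20*pi_Q + 2/5*pi_R
with normalization: pi_P + pi_Q + pi_R = 1.

Using the first 2 balance equations plus normalization, the linear system A*pi = b is:
  [-17/20, 3/10, 11/20] . pi = 0
  [3/4, -9/20, 1/20] . pi = 0
  [1, 1, 1] . pi = 1

Solving yields:
  pi_P = 3/10
  pi_Q = 13/25
  pi_R = 9/50

Verification (pi * P):
  3/10*3/20 + 13/25*3/10 + 9/50*11/20 = 3/10 = pi_P  (ok)
  3/10*3/4 + 13/25*11/20 + 9/50*1/20 = 13/25 = pi_Q  (ok)
  3/10*1/10 + 13/25*3/20 + 9/50*2/5 = 9/50 = pi_R  (ok)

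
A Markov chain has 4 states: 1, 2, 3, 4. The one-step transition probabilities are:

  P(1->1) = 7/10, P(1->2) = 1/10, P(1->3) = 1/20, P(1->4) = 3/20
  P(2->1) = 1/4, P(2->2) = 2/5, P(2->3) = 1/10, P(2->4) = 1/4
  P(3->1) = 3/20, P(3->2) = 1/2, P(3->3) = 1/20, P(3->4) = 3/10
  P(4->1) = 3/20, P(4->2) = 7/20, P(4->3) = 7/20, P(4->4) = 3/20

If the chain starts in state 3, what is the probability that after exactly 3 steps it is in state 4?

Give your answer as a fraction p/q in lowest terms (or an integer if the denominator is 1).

Computing P^3 by repeated multiplication:
P^1 =
  1: [7/10, 1/10, 1/20, 3/20]
  2: [1/4, 2/5, 1/10, 1/4]
  3: [3/20, 1/2, 1/20, 3/10]
  4: [3/20, 7/20, 7/20, 3/20]
P^2 =
  1: [109/200, 3/16, 1/10, 67/400]
  2: [131/400, 129/400, 29/200, 41/200]
  3: [113/400, 69/200, 33/200, 83/400]
  4: [107/400, 153/400, 9/80, 19/80]
P^3 =
  1: [937/2000, 381/1600, 877/8000, 147/800]
  2: [2899/8000, 153/500, 1021/8000, 51/250]
  3: [2719/8000, 2571/8000, 259/2000, 837/4000]
  4: [2683/8000, 2553/8000, 1123/8000, 1641/8000]

(P^3)[3 -> 4] = 837/4000

Answer: 837/4000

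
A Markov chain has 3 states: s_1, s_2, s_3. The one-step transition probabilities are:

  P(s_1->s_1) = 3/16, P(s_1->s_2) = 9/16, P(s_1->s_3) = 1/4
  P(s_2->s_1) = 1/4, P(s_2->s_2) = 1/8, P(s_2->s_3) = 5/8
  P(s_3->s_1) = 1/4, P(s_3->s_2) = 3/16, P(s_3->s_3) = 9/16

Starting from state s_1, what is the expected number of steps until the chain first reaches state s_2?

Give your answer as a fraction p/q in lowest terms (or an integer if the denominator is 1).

Answer: 176/75

Derivation:
Let h_i = expected steps to first reach s_2 from state i.
Boundary: h_s_2 = 0.
First-step equations for the other states:
  h_s_1 = 1 + 3/16*h_s_1 + 9/16*h_s_2 + 1/4*h_s_3
  h_s_3 = 1 + 1/4*h_s_1 + 3/16*h_s_2 + 9/16*h_s_3

Substituting h_s_2 = 0 and rearranging gives the linear system (I - Q) h = 1:
  [13/16, -1/4] . (h_s_1, h_s_3) = 1
  [-1/4, 7/16] . (h_s_1, h_s_3) = 1

Solving yields:
  h_s_1 = 176/75
  h_s_3 = 272/75

Starting state is s_1, so the expected hitting time is h_s_1 = 176/75.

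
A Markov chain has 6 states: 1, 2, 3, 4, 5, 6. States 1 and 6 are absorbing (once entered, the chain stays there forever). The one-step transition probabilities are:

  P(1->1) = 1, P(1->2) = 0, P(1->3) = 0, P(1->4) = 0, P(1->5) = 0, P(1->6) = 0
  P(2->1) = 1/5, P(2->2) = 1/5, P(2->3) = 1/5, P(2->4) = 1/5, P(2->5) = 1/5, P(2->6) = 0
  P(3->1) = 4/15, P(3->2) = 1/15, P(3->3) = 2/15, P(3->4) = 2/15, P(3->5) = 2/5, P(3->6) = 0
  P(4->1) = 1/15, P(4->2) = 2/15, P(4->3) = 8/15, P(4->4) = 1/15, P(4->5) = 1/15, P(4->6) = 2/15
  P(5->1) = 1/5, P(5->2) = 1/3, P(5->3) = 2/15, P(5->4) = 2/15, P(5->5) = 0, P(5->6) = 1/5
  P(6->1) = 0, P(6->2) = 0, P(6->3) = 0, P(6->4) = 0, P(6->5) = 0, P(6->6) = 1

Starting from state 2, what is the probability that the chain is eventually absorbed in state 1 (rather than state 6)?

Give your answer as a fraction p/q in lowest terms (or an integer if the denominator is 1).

Let a_i = P(absorbed in 1 | start in state i).
Boundary conditions: a_1 = 1, a_6 = 0.
For each transient state i, a_i = sum_j P(i->j) * a_j:
  a_2 = 1/5*a_1 + 1/5*a_2 + 1/5*a_3 + 1/5*a_4 + 1/5*a_5 + 0*a_6
  a_3 = 4/15*a_1 + 1/15*a_2 + 2/15*a_3 + 2/15*a_4 + 2/5*a_5 + 0*a_6
  a_4 = 1/15*a_1 + 2/15*a_2 + 8/15*a_3 + 1/15*a_4 + 1/15*a_5 + 2/15*a_6
  a_5 = 1/5*a_1 + 1/3*a_2 + 2/15*a_3 + 2/15*a_4 + 0*a_5 + 1/5*a_6

Substituting a_1 = 1 and a_6 = 0, rearrange to (I - Q) a = r where r[i] = P(i -> 1):
  [4/5, -1/5, -1/5, -1/5] . (a_2, a_3, a_4, a_5) = 1/5
  [-1/15, 13/15, -2/15, -2/5] . (a_2, a_3, a_4, a_5) = 4/15
  [-2/15, -8/15, 14/15, -1/15] . (a_2, a_3, a_4, a_5) = 1/15
  [-1/3, -2/15, -2/15, 1] . (a_2, a_3, a_4, a_5) = 1/5

Solving yields:
  a_2 = 698/905
  a_3 = 696/905
  a_4 = 604/905
  a_5 = 587/905

Starting state is 2, so the absorption probability is a_2 = 698/905.

Answer: 698/905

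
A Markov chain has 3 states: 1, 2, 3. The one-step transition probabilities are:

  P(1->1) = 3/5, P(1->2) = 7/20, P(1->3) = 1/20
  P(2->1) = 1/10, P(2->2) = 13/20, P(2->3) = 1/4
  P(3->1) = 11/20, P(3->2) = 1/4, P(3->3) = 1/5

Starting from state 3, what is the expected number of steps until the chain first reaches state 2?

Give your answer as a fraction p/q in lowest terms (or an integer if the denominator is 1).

Answer: 380/117

Derivation:
Let h_i = expected steps to first reach 2 from state i.
Boundary: h_2 = 0.
First-step equations for the other states:
  h_1 = 1 + 3/5*h_1 + 7/20*h_2 + 1/20*h_3
  h_3 = 1 + 11/20*h_1 + 1/4*h_2 + 1/5*h_3

Substituting h_2 = 0 and rearranging gives the linear system (I - Q) h = 1:
  [2/5, -1/20] . (h_1, h_3) = 1
  [-11/20, 4/5] . (h_1, h_3) = 1

Solving yields:
  h_1 = 340/117
  h_3 = 380/117

Starting state is 3, so the expected hitting time is h_3 = 380/117.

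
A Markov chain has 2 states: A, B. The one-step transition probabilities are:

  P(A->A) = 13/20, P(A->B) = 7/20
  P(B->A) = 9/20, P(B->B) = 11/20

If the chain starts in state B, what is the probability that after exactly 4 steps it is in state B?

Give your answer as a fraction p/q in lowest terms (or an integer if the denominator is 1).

Answer: 274/625

Derivation:
Computing P^4 by repeated multiplication:
P^1 =
  A: [13/20, 7/20]
  B: [9/20, 11/20]
P^2 =
  A: [29/50, 21/50]
  B: [27/50, 23/50]
P^3 =
  A: [283/500, 217/500]
  B: [279/500, 221/500]
P^4 =
  A: [352/625, 273/625]
  B: [351/625, 274/625]

(P^4)[B -> B] = 274/625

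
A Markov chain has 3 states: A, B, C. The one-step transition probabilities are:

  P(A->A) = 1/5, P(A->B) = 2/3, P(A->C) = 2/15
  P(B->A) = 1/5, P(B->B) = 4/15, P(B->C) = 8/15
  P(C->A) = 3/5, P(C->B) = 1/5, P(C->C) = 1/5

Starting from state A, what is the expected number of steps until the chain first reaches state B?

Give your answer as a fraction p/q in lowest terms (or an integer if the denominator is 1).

Answer: 5/3

Derivation:
Let h_i = expected steps to first reach B from state i.
Boundary: h_B = 0.
First-step equations for the other states:
  h_A = 1 + 1/5*h_A + 2/3*h_B + 2/15*h_C
  h_C = 1 + 3/5*h_A + 1/5*h_B + 1/5*h_C

Substituting h_B = 0 and rearranging gives the linear system (I - Q) h = 1:
  [4/5, -2/15] . (h_A, h_C) = 1
  [-3/5, 4/5] . (h_A, h_C) = 1

Solving yields:
  h_A = 5/3
  h_C = 5/2

Starting state is A, so the expected hitting time is h_A = 5/3.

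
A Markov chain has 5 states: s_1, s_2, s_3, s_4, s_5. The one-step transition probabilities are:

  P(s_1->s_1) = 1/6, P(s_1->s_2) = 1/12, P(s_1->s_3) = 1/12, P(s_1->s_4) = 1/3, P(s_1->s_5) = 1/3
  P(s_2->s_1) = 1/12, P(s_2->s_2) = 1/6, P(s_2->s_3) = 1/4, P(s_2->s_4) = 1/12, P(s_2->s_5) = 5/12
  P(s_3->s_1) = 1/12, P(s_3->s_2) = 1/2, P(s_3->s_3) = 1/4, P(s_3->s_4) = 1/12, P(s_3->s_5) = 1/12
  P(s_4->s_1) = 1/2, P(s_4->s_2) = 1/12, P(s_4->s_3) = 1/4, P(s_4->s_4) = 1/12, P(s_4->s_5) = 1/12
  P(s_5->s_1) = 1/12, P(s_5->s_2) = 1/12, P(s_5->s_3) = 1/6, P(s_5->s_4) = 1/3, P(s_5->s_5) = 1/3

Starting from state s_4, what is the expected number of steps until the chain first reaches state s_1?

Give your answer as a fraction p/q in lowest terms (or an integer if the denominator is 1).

Let h_i = expected steps to first reach s_1 from state i.
Boundary: h_s_1 = 0.
First-step equations for the other states:
  h_s_2 = 1 + 1/12*h_s_1 + 1/6*h_s_2 + 1/4*h_s_3 + 1/12*h_s_4 + 5/12*h_s_5
  h_s_3 = 1 + 1/12*h_s_1 + 1/2*h_s_2 + 1/4*h_s_3 + 1/12*h_s_4 + 1/12*h_s_5
  h_s_4 = 1 + 1/2*h_s_1 + 1/12*h_s_2 + 1/4*h_s_3 + 1/12*h_s_4 + 1/12*h_s_5
  h_s_5 = 1 + 1/12*h_s_1 + 1/12*h_s_2 + 1/6*h_s_3 + 1/3*h_s_4 + 1/3*h_s_5

Substituting h_s_1 = 0 and rearranging gives the linear system (I - Q) h = 1:
  [5/6, -1/4, -1/12, -5/12] . (h_s_2, h_s_3, h_s_4, h_s_5) = 1
  [-1/2, 3/4, -1/12, -1/12] . (h_s_2, h_s_3, h_s_4, h_s_5) = 1
  [-1/12, -1/4, 11/12, -1/12] . (h_s_2, h_s_3, h_s_4, h_s_5) = 1
  [-1/12, -1/6, -1/3, 2/3] . (h_s_2, h_s_3, h_s_4, h_s_5) = 1

Solving yields:
  h_s_2 = 2952/431
  h_s_3 = 3042/431
  h_s_4 = 1812/431
  h_s_5 = 2682/431

Starting state is s_4, so the expected hitting time is h_s_4 = 1812/431.

Answer: 1812/431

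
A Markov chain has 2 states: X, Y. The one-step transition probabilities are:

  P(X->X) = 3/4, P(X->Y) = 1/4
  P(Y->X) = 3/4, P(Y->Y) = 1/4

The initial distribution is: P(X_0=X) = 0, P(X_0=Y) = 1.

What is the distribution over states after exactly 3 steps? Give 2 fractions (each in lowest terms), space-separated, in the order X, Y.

Propagating the distribution step by step (d_{t+1} = d_t * P):
d_0 = (X=0, Y=1)
  d_1[X] = 0*3/4 + 1*3/4 = 3/4
  d_1[Y] = 0*1/4 + 1*1/4 = 1/4
d_1 = (X=3/4, Y=1/4)
  d_2[X] = 3/4*3/4 + 1/4*3/4 = 3/4
  d_2[Y] = 3/4*1/4 + 1/4*1/4 = 1/4
d_2 = (X=3/4, Y=1/4)
  d_3[X] = 3/4*3/4 + 1/4*3/4 = 3/4
  d_3[Y] = 3/4*1/4 + 1/4*1/4 = 1/4
d_3 = (X=3/4, Y=1/4)

Answer: 3/4 1/4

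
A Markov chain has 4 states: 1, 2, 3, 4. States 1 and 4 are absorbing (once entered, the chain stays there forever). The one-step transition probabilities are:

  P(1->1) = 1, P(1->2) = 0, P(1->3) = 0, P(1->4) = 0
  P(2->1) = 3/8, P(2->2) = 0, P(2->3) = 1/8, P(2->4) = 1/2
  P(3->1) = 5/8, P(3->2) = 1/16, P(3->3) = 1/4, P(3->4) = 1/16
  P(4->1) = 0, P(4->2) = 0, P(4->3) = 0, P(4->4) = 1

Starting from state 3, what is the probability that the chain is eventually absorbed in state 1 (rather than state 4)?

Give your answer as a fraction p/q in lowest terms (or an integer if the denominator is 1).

Answer: 83/95

Derivation:
Let a_i = P(absorbed in 1 | start in state i).
Boundary conditions: a_1 = 1, a_4 = 0.
For each transient state i, a_i = sum_j P(i->j) * a_j:
  a_2 = 3/8*a_1 + 0*a_2 + 1/8*a_3 + 1/2*a_4
  a_3 = 5/8*a_1 + 1/16*a_2 + 1/4*a_3 + 1/16*a_4

Substituting a_1 = 1 and a_4 = 0, rearrange to (I - Q) a = r where r[i] = P(i -> 1):
  [1, -1/8] . (a_2, a_3) = 3/8
  [-1/16, 3/4] . (a_2, a_3) = 5/8

Solving yields:
  a_2 = 46/95
  a_3 = 83/95

Starting state is 3, so the absorption probability is a_3 = 83/95.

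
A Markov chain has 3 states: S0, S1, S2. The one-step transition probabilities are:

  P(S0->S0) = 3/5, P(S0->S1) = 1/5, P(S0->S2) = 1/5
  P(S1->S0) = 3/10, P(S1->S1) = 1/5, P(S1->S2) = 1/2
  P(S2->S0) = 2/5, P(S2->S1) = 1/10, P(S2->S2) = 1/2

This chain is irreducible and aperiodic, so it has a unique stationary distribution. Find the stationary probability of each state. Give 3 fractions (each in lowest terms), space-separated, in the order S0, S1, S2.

The stationary distribution satisfies pi = pi * P, i.e.:
  pi_S0 = 3/5*pi_S0 + 3/10*pi_S1 + 2/5*pi_S2
  pi_S1 = 1/5*pi_S0 + 1/5*pi_S1 + 1/10*pi_S2
  pi_S2 = 1/5*pi_S0 + 1/2*pi_S1 + 1/2*pi_S2
with normalization: pi_S0 + pi_S1 + pi_S2 = 1.

Using the first 2 balance equations plus normalization, the linear system A*pi = b is:
  [-2/5, 3/10, 2/5] . pi = 0
  [1/5, -4/5, 1/10] . pi = 0
  [1, 1, 1] . pi = 1

Solving yields:
  pi_S0 = 35/73
  pi_S1 = 12/73
  pi_S2 = 26/73

Verification (pi * P):
  35/73*3/5 + 12/73*3/10 + 26/73*2/5 = 35/73 = pi_S0  (ok)
  35/73*1/5 + 12/73*1/5 + 26/73*1/10 = 12/73 = pi_S1  (ok)
  35/73*1/5 + 12/73*1/2 + 26/73*1/2 = 26/73 = pi_S2  (ok)

Answer: 35/73 12/73 26/73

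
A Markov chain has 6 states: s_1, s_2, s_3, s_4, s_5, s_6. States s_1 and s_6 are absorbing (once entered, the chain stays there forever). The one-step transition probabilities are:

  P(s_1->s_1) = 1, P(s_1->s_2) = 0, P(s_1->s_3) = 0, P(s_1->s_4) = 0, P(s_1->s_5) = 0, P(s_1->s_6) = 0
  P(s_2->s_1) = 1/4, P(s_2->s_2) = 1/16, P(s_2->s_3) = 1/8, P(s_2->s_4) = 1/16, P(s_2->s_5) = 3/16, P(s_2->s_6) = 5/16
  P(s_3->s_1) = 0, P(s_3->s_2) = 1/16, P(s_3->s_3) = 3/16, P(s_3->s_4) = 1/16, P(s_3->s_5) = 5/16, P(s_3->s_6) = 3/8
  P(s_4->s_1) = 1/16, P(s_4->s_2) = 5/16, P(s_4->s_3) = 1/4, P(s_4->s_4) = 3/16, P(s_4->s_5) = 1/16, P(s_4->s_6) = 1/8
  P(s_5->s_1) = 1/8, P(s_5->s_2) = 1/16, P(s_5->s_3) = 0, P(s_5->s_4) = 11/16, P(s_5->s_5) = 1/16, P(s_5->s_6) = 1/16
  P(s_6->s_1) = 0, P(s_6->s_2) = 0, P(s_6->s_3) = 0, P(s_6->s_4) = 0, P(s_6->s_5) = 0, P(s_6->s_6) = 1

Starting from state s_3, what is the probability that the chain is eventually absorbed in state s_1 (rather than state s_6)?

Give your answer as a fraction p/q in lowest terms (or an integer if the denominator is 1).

Let a_i = P(absorbed in s_1 | start in state i).
Boundary conditions: a_s_1 = 1, a_s_6 = 0.
For each transient state i, a_i = sum_j P(i->j) * a_j:
  a_s_2 = 1/4*a_s_1 + 1/16*a_s_2 + 1/8*a_s_3 + 1/16*a_s_4 + 3/16*a_s_5 + 5/16*a_s_6
  a_s_3 = 0*a_s_1 + 1/16*a_s_2 + 3/16*a_s_3 + 1/16*a_s_4 + 5/16*a_s_5 + 3/8*a_s_6
  a_s_4 = 1/16*a_s_1 + 5/16*a_s_2 + 1/4*a_s_3 + 3/16*a_s_4 + 1/16*a_s_5 + 1/8*a_s_6
  a_s_5 = 1/8*a_s_1 + 1/16*a_s_2 + 0*a_s_3 + 11/16*a_s_4 + 1/16*a_s_5 + 1/16*a_s_6

Substituting a_s_1 = 1 and a_s_6 = 0, rearrange to (I - Q) a = r where r[i] = P(i -> s_1):
  [15/16, -1/8, -1/16, -3/16] . (a_s_2, a_s_3, a_s_4, a_s_5) = 1/4
  [-1/16, 13/16, -1/16, -5/16] . (a_s_2, a_s_3, a_s_4, a_s_5) = 0
  [-5/16, -1/4, 13/16, -1/16] . (a_s_2, a_s_3, a_s_4, a_s_5) = 1/16
  [-1/16, 0, -11/16, 15/16] . (a_s_2, a_s_3, a_s_4, a_s_5) = 1/8

Solving yields:
  a_s_2 = 2633/6660
  a_s_3 = 277/1332
  a_s_4 = 4309/13320
  a_s_5 = 5287/13320

Starting state is s_3, so the absorption probability is a_s_3 = 277/1332.

Answer: 277/1332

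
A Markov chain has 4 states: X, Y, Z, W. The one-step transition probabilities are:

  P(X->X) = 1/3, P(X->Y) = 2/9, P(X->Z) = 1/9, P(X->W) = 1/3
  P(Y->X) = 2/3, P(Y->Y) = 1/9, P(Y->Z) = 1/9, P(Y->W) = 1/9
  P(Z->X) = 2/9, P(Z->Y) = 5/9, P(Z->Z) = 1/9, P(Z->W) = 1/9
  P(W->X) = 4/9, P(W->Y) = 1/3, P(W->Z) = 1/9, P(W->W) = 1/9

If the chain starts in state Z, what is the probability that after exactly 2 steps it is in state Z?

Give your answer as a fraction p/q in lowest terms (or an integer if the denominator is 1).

Answer: 1/9

Derivation:
Computing P^2 by repeated multiplication:
P^1 =
  X: [1/3, 2/9, 1/9, 1/3]
  Y: [2/3, 1/9, 1/9, 1/9]
  Z: [2/9, 5/9, 1/9, 1/9]
  W: [4/9, 1/3, 1/9, 1/9]
P^2 =
  X: [35/81, 22/81, 1/9, 5/27]
  Y: [10/27, 7/27, 1/9, 7/27]
  Z: [14/27, 17/81, 1/9, 13/81]
  W: [4/9, 19/81, 1/9, 17/81]

(P^2)[Z -> Z] = 1/9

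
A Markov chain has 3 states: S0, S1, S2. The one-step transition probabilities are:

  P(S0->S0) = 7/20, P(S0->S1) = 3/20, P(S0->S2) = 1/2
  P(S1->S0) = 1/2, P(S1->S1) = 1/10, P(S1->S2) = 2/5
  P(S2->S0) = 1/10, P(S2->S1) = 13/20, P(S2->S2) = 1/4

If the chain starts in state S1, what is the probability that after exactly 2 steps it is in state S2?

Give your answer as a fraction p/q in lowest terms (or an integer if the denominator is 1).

Computing P^2 by repeated multiplication:
P^1 =
  S0: [7/20, 3/20, 1/2]
  S1: [1/2, 1/10, 2/5]
  S2: [1/10, 13/20, 1/4]
P^2 =
  S0: [99/400, 157/400, 9/25]
  S1: [53/200, 69/200, 39/100]
  S2: [77/200, 97/400, 149/400]

(P^2)[S1 -> S2] = 39/100

Answer: 39/100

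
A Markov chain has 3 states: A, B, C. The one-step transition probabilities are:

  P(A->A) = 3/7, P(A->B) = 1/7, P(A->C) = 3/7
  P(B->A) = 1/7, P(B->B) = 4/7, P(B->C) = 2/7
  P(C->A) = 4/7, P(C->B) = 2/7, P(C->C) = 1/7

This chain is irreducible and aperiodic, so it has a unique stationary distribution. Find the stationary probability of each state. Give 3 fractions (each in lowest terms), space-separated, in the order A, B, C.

Answer: 14/37 12/37 11/37

Derivation:
The stationary distribution satisfies pi = pi * P, i.e.:
  pi_A = 3/7*pi_A + 1/7*pi_B + 4/7*pi_C
  pi_B = 1/7*pi_A + 4/7*pi_B + 2/7*pi_C
  pi_C = 3/7*pi_A + 2/7*pi_B + 1/7*pi_C
with normalization: pi_A + pi_B + pi_C = 1.

Using the first 2 balance equations plus normalization, the linear system A*pi = b is:
  [-4/7, 1/7, 4/7] . pi = 0
  [1/7, -3/7, 2/7] . pi = 0
  [1, 1, 1] . pi = 1

Solving yields:
  pi_A = 14/37
  pi_B = 12/37
  pi_C = 11/37

Verification (pi * P):
  14/37*3/7 + 12/37*1/7 + 11/37*4/7 = 14/37 = pi_A  (ok)
  14/37*1/7 + 12/37*4/7 + 11/37*2/7 = 12/37 = pi_B  (ok)
  14/37*3/7 + 12/37*2/7 + 11/37*1/7 = 11/37 = pi_C  (ok)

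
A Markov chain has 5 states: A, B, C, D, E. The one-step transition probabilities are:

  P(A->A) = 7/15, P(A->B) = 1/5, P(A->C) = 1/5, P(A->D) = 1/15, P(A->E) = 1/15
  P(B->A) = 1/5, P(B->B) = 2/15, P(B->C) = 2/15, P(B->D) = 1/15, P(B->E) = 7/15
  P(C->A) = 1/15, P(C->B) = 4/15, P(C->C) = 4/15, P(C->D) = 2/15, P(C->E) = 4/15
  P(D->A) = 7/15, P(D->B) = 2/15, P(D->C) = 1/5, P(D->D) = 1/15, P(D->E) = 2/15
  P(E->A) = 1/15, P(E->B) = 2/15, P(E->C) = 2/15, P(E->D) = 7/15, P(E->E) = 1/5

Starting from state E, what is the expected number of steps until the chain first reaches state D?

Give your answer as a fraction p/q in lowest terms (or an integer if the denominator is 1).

Let h_i = expected steps to first reach D from state i.
Boundary: h_D = 0.
First-step equations for the other states:
  h_A = 1 + 7/15*h_A + 1/5*h_B + 1/5*h_C + 1/15*h_D + 1/15*h_E
  h_B = 1 + 1/5*h_A + 2/15*h_B + 2/15*h_C + 1/15*h_D + 7/15*h_E
  h_C = 1 + 1/15*h_A + 4/15*h_B + 4/15*h_C + 2/15*h_D + 4/15*h_E
  h_E = 1 + 1/15*h_A + 2/15*h_B + 2/15*h_C + 7/15*h_D + 1/5*h_E

Substituting h_D = 0 and rearranging gives the linear system (I - Q) h = 1:
  [8/15, -1/5, -1/5, -1/15] . (h_A, h_B, h_C, h_E) = 1
  [-1/5, 13/15, -2/15, -7/15] . (h_A, h_B, h_C, h_E) = 1
  [-1/15, -4/15, 11/15, -4/15] . (h_A, h_B, h_C, h_E) = 1
  [-1/15, -2/15, -2/15, 4/5] . (h_A, h_B, h_C, h_E) = 1

Solving yields:
  h_A = 1530/247
  h_B = 2593/494
  h_C = 97/19
  h_E = 1725/494

Starting state is E, so the expected hitting time is h_E = 1725/494.

Answer: 1725/494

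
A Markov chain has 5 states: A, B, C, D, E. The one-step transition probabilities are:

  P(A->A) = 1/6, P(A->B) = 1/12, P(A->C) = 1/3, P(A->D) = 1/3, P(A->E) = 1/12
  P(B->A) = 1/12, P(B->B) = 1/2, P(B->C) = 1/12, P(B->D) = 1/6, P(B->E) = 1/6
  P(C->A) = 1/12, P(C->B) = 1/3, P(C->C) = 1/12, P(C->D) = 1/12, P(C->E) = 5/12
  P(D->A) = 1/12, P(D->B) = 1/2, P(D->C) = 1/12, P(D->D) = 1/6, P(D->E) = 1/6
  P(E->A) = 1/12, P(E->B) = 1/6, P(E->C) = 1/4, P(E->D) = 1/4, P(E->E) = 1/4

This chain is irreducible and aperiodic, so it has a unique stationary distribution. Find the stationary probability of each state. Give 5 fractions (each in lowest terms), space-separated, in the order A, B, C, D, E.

The stationary distribution satisfies pi = pi * P, i.e.:
  pi_A = 1/6*pi_A + 1/12*pi_B + 1/12*pi_C + 1/12*pi_D + 1/12*pi_E
  pi_B = 1/12*pi_A + 1/2*pi_B + 1/3*pi_C + 1/2*pi_D + 1/6*pi_E
  pi_C = 1/3*pi_A + 1/12*pi_B + 1/12*pi_C + 1/12*pi_D + 1/4*pi_E
  pi_D = 1/3*pi_A + 1/6*pi_B + 1/12*pi_C + 1/6*pi_D + 1/4*pi_E
  pi_E = 1/12*pi_A + 1/6*pi_B + 5/12*pi_C + 1/6*pi_D + 1/4*pi_E
with normalization: pi_A + pi_B + pi_C + pi_D + pi_E = 1.

Using the first 4 balance equations plus normalization, the linear system A*pi = b is:
  [-5/6, 1/12, 1/12, 1/12, 1/12] . pi = 0
  [1/12, -1/2, 1/3, 1/2, 1/6] . pi = 0
  [1/3, 1/12, -11/12, 1/12, 1/4] . pi = 0
  [1/3, 1/6, 1/12, -5/6, 1/4] . pi = 0
  [1, 1, 1, 1, 1] . pi = 1

Solving yields:
  pi_A = 1/11
  pi_B = 437/1188
  pi_C = 14/99
  pi_D = 223/1188
  pi_E = 7/33

Verification (pi * P):
  1/11*1/6 + 437/1188*1/12 + 14/99*1/12 + 223/1188*1/12 + 7/33*1/12 = 1/11 = pi_A  (ok)
  1/11*1/12 + 437/1188*1/2 + 14/99*1/3 + 223/1188*1/2 + 7/33*1/6 = 437/1188 = pi_B  (ok)
  1/11*1/3 + 437/1188*1/12 + 14/99*1/12 + 223/1188*1/12 + 7/33*1/4 = 14/99 = pi_C  (ok)
  1/11*1/3 + 437/1188*1/6 + 14/99*1/12 + 223/1188*1/6 + 7/33*1/4 = 223/1188 = pi_D  (ok)
  1/11*1/12 + 437/1188*1/6 + 14/99*5/12 + 223/1188*1/6 + 7/33*1/4 = 7/33 = pi_E  (ok)

Answer: 1/11 437/1188 14/99 223/1188 7/33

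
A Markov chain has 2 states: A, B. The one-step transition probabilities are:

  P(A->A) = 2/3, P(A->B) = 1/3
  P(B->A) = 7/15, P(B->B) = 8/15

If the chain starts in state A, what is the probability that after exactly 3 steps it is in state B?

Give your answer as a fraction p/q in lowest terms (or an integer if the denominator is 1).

Answer: 31/75

Derivation:
Computing P^3 by repeated multiplication:
P^1 =
  A: [2/3, 1/3]
  B: [7/15, 8/15]
P^2 =
  A: [3/5, 2/5]
  B: [14/25, 11/25]
P^3 =
  A: [44/75, 31/75]
  B: [217/375, 158/375]

(P^3)[A -> B] = 31/75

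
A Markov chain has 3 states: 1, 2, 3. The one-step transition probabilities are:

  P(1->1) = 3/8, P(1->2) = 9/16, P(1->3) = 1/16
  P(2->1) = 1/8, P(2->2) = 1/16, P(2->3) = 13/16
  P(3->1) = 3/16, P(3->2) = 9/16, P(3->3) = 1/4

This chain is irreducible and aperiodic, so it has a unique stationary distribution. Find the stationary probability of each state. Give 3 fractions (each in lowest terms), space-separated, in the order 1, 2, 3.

The stationary distribution satisfies pi = pi * P, i.e.:
  pi_1 = 3/8*pi_1 + 1/8*pi_2 + 3/16*pi_3
  pi_2 = 9/16*pi_1 + 1/16*pi_2 + 9/16*pi_3
  pi_3 = 1/16*pi_1 + 13/16*pi_2 + 1/4*pi_3
with normalization: pi_1 + pi_2 + pi_3 = 1.

Using the first 2 balance equations plus normalization, the linear system A*pi = b is:
  [-5/8, 1/8, 3/16] . pi = 0
  [9/16, -15/16, 9/16] . pi = 0
  [1, 1, 1] . pi = 1

Solving yields:
  pi_1 = 21/104
  pi_2 = 3/8
  pi_3 = 11/26

Verification (pi * P):
  21/104*3/8 + 3/8*1/8 + 11/26*3/16 = 21/104 = pi_1  (ok)
  21/104*9/16 + 3/8*1/16 + 11/26*9/16 = 3/8 = pi_2  (ok)
  21/104*1/16 + 3/8*13/16 + 11/26*1/4 = 11/26 = pi_3  (ok)

Answer: 21/104 3/8 11/26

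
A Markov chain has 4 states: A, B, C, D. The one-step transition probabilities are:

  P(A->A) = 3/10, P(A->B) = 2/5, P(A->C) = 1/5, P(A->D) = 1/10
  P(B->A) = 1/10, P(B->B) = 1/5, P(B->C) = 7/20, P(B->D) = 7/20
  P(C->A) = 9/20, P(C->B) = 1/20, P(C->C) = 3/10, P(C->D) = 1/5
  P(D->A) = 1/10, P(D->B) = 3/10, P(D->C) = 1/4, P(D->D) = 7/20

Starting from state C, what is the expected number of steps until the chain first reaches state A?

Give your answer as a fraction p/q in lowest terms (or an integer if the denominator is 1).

Let h_i = expected steps to first reach A from state i.
Boundary: h_A = 0.
First-step equations for the other states:
  h_B = 1 + 1/10*h_A + 1/5*h_B + 7/20*h_C + 7/20*h_D
  h_C = 1 + 9/20*h_A + 1/20*h_B + 3/10*h_C + 1/5*h_D
  h_D = 1 + 1/10*h_A + 3/10*h_B + 1/4*h_C + 7/20*h_D

Substituting h_A = 0 and rearranging gives the linear system (I - Q) h = 1:
  [4/5, -7/20, -7/20] . (h_B, h_C, h_D) = 1
  [-1/20, 7/10, -1/5] . (h_B, h_C, h_D) = 1
  [-3/10, -1/4, 13/20] . (h_B, h_C, h_D) = 1

Solving yields:
  h_B = 92/19
  h_C = 548/171
  h_D = 856/171

Starting state is C, so the expected hitting time is h_C = 548/171.

Answer: 548/171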